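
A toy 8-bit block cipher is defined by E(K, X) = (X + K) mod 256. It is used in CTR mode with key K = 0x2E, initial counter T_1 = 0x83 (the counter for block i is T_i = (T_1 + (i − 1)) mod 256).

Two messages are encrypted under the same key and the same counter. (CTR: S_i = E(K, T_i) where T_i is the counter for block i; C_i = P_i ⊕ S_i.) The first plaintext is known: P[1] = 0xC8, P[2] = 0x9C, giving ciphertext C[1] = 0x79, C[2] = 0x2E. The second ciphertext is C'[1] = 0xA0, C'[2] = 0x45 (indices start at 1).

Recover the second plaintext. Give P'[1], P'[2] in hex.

P'[1] = 0x11, P'[2] = 0xF7

In CTR with a reused counter, both messages share the same keystream S_i, so C_i ⊕ C'_i = P_i ⊕ P'_i and thus P'_i = P_i ⊕ C_i ⊕ C'_i.
P'[1]: 0xC8 ⊕ 0x79 ⊕ 0xA0 = 0x11.
P'[2]: 0x9C ⊕ 0x2E ⊕ 0x45 = 0xF7.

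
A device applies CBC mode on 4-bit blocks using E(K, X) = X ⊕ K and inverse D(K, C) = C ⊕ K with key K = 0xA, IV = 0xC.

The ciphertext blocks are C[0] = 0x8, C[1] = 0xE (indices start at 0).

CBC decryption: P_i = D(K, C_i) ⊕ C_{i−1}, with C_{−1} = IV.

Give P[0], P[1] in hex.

P[0] = 0xE, P[1] = 0xC

P[0]: D(K, 0x8) = 0x2; 0x2 ⊕ 0xC = 0xE.
P[1]: D(K, 0xE) = 0x4; 0x4 ⊕ 0x8 = 0xC.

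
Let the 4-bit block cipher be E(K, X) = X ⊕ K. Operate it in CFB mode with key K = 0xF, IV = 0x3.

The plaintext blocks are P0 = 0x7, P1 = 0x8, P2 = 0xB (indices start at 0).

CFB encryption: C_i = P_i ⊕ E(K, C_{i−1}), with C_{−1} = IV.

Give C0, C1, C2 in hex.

C0: E(K, 0x3) = 0xC; 0x7 ⊕ 0xC = 0xB.
C1: E(K, 0xB) = 0x4; 0x8 ⊕ 0x4 = 0xC.
C2: E(K, 0xC) = 0x3; 0xB ⊕ 0x3 = 0x8.

C0 = 0xB, C1 = 0xC, C2 = 0x8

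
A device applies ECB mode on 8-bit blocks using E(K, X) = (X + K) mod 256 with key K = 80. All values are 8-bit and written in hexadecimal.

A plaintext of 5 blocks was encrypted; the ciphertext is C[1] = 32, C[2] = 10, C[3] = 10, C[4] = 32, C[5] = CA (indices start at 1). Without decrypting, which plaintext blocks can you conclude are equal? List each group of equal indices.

ECB encrypts each block independently with the same key, so equal ciphertext blocks imply equal plaintext blocks.
C[1] = C[4] = 32, so P[1] = P[4].
C[2] = C[3] = 10, so P[2] = P[3].

P[1] = P[4]; P[2] = P[3]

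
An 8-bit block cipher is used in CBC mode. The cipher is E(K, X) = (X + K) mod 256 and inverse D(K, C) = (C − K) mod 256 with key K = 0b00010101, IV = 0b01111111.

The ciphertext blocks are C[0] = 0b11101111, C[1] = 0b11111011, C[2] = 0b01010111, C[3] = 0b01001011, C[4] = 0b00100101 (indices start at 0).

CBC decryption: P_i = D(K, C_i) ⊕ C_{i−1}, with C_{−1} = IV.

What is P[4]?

P[4] = 0b01011011

P[4]: D(K, 0b00100101) = 0b00010000; 0b00010000 ⊕ 0b01001011 = 0b01011011.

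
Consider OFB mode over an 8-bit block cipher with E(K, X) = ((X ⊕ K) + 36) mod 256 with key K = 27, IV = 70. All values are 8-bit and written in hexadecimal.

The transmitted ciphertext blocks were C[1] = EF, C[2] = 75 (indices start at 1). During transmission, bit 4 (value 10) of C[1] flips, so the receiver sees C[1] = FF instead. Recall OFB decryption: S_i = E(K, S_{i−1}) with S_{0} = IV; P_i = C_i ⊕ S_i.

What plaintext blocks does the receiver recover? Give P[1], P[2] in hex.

Only C[1] changed, to FF. In OFB, a change in C_i flips the same bit in P_i only; the keystream is unaffected. Decrypting the received ciphertext:
P[1]: S = E(K, 70) = 8D; FF ⊕ 8D = 72.
P[2]: S = E(K, 8D) = E0; 75 ⊕ E0 = 95.
Blocks that differ from the original plaintext: P[1].

P[1] = 72, P[2] = 95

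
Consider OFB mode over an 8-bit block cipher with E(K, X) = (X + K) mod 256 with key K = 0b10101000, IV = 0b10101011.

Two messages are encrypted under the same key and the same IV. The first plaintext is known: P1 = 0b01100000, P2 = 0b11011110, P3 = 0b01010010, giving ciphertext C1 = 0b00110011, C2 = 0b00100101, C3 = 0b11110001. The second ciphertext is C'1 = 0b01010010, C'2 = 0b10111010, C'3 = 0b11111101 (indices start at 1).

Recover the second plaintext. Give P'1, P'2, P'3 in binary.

In OFB with a reused IV, both messages share the same keystream S_i, so C_i ⊕ C'_i = P_i ⊕ P'_i and thus P'_i = P_i ⊕ C_i ⊕ C'_i.
P'1: 0b01100000 ⊕ 0b00110011 ⊕ 0b01010010 = 0b00000001.
P'2: 0b11011110 ⊕ 0b00100101 ⊕ 0b10111010 = 0b01000001.
P'3: 0b01010010 ⊕ 0b11110001 ⊕ 0b11111101 = 0b01011110.

P'1 = 0b00000001, P'2 = 0b01000001, P'3 = 0b01011110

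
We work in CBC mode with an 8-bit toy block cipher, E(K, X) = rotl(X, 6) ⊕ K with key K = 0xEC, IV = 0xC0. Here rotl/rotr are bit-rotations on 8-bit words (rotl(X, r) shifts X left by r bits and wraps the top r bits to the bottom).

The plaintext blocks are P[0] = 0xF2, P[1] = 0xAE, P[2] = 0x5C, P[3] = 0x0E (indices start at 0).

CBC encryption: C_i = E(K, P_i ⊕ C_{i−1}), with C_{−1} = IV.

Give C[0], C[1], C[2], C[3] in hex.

C[0]: P[0] ⊕ 0xC0 = 0x32; E(K, 0x32) = 0x60.
C[1]: P[1] ⊕ 0x60 = 0xCE; E(K, 0xCE) = 0x5F.
C[2]: P[2] ⊕ 0x5F = 0x03; E(K, 0x03) = 0x2C.
C[3]: P[3] ⊕ 0x2C = 0x22; E(K, 0x22) = 0x64.

C[0] = 0x60, C[1] = 0x5F, C[2] = 0x2C, C[3] = 0x64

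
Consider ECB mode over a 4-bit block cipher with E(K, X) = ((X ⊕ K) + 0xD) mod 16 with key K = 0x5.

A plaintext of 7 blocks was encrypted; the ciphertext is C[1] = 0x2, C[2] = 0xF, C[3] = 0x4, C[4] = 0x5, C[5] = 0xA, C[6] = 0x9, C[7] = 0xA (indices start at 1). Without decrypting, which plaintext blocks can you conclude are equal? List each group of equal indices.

ECB encrypts each block independently with the same key, so equal ciphertext blocks imply equal plaintext blocks.
C[5] = C[7] = 0xA, so P[5] = P[7].

P[5] = P[7]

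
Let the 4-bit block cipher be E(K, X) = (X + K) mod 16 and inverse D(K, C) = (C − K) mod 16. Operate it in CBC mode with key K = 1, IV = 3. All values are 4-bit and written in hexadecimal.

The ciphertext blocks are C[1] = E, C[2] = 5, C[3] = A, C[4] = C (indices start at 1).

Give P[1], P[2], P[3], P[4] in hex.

P[1] = E, P[2] = A, P[3] = C, P[4] = 1

CBC decryption: P_i = D(K, C_i) ⊕ C_{i−1}, with C_{0} = IV.
P[1]: D(K, E) = D; D ⊕ 3 = E.
P[2]: D(K, 5) = 4; 4 ⊕ E = A.
P[3]: D(K, A) = 9; 9 ⊕ 5 = C.
P[4]: D(K, C) = B; B ⊕ A = 1.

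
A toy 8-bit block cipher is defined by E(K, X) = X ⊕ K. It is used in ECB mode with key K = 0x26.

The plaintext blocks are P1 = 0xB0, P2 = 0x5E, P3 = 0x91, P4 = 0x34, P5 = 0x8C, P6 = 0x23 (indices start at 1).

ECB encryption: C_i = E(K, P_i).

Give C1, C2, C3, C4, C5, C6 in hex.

C1: E(K, 0xB0) = 0x96.
C2: E(K, 0x5E) = 0x78.
C3: E(K, 0x91) = 0xB7.
C4: E(K, 0x34) = 0x12.
C5: E(K, 0x8C) = 0xAA.
C6: E(K, 0x23) = 0x05.

C1 = 0x96, C2 = 0x78, C3 = 0xB7, C4 = 0x12, C5 = 0xAA, C6 = 0x05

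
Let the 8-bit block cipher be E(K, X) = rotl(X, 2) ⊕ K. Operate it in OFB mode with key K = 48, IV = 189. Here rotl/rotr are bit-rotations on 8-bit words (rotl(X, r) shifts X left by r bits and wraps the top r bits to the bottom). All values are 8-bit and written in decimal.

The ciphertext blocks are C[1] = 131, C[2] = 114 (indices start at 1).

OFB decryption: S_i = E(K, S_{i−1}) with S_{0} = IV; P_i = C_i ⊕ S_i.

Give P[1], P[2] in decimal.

P[1] = 69, P[2] = 89

P[1]: S = E(K, 189) = 198; 131 ⊕ 198 = 69.
P[2]: S = E(K, 198) = 43; 114 ⊕ 43 = 89.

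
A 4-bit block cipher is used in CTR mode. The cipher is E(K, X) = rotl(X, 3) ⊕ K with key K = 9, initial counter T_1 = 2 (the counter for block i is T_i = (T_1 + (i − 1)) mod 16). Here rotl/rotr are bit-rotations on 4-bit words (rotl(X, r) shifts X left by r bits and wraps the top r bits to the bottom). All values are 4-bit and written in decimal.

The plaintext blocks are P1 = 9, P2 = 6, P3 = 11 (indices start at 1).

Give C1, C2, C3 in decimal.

C1 = 1, C2 = 6, C3 = 0

CTR encryption: S_i = E(K, T_i) where T_i is the counter for block i; C_i = P_i ⊕ S_i.
C1: T = 2, S = E(K, T) = 8; 9 ⊕ 8 = 1.
C2: T = 3, S = E(K, T) = 0; 6 ⊕ 0 = 6.
C3: T = 4, S = E(K, T) = 11; 11 ⊕ 11 = 0.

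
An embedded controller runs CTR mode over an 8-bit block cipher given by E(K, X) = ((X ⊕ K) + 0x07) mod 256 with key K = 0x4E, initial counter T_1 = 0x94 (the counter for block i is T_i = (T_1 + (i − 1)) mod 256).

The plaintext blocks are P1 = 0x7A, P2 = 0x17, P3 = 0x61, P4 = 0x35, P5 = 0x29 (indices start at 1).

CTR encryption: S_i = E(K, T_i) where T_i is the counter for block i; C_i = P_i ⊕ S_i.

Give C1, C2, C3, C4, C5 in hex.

C1 = 0x9B, C2 = 0xF5, C3 = 0xBE, C4 = 0xD5, C5 = 0xF4

C1: T = 0x94, S = E(K, T) = 0xE1; 0x7A ⊕ 0xE1 = 0x9B.
C2: T = 0x95, S = E(K, T) = 0xE2; 0x17 ⊕ 0xE2 = 0xF5.
C3: T = 0x96, S = E(K, T) = 0xDF; 0x61 ⊕ 0xDF = 0xBE.
C4: T = 0x97, S = E(K, T) = 0xE0; 0x35 ⊕ 0xE0 = 0xD5.
C5: T = 0x98, S = E(K, T) = 0xDD; 0x29 ⊕ 0xDD = 0xF4.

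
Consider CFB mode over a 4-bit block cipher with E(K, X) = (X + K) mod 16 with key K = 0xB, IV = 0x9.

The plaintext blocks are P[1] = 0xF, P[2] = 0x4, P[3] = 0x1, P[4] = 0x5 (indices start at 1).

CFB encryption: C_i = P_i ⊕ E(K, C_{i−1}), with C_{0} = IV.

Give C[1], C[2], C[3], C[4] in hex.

C[1] = 0xB, C[2] = 0x2, C[3] = 0xC, C[4] = 0x2

C[1]: E(K, 0x9) = 0x4; 0xF ⊕ 0x4 = 0xB.
C[2]: E(K, 0xB) = 0x6; 0x4 ⊕ 0x6 = 0x2.
C[3]: E(K, 0x2) = 0xD; 0x1 ⊕ 0xD = 0xC.
C[4]: E(K, 0xC) = 0x7; 0x5 ⊕ 0x7 = 0x2.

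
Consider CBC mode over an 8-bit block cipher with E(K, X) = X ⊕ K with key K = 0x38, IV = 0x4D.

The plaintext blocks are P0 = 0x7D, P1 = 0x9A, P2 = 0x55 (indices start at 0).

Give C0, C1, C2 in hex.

CBC encryption: C_i = E(K, P_i ⊕ C_{i−1}), with C_{−1} = IV.
C0: P0 ⊕ 0x4D = 0x30; E(K, 0x30) = 0x08.
C1: P1 ⊕ 0x08 = 0x92; E(K, 0x92) = 0xAA.
C2: P2 ⊕ 0xAA = 0xFF; E(K, 0xFF) = 0xC7.

C0 = 0x08, C1 = 0xAA, C2 = 0xC7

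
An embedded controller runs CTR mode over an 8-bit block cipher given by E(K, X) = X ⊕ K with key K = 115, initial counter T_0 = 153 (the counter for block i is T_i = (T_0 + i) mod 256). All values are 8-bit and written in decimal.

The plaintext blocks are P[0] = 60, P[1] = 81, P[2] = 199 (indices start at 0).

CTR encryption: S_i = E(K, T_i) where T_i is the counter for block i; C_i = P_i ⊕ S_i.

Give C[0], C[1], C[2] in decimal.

C[0] = 214, C[1] = 184, C[2] = 47

C[0]: T = 153, S = E(K, T) = 234; 60 ⊕ 234 = 214.
C[1]: T = 154, S = E(K, T) = 233; 81 ⊕ 233 = 184.
C[2]: T = 155, S = E(K, T) = 232; 199 ⊕ 232 = 47.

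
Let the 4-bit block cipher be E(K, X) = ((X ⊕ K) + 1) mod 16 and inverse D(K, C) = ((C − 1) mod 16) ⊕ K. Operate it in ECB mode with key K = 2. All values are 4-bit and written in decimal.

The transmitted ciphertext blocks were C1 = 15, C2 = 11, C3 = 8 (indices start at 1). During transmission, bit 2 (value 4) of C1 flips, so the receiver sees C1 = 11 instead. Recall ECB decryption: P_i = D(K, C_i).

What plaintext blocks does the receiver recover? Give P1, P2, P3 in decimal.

P1 = 8, P2 = 8, P3 = 5

Only C1 changed, to 11. In ECB, a change in C_i affects only P_i. Decrypting the received ciphertext:
P1: D(K, 11) = 8.
P2: D(K, 11) = 8.
P3: D(K, 8) = 5.
Blocks that differ from the original plaintext: P1.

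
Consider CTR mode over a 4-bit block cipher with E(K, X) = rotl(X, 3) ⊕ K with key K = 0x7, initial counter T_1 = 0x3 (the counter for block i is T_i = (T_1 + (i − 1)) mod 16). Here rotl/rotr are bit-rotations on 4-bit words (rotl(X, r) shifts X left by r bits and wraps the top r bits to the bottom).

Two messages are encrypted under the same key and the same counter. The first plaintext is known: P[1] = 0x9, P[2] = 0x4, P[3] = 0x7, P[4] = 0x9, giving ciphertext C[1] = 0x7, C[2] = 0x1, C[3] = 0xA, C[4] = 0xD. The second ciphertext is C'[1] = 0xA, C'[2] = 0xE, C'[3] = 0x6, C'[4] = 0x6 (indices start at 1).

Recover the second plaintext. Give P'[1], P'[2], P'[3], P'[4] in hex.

P'[1] = 0x4, P'[2] = 0xB, P'[3] = 0xB, P'[4] = 0x2

In CTR with a reused counter, both messages share the same keystream S_i, so C_i ⊕ C'_i = P_i ⊕ P'_i and thus P'_i = P_i ⊕ C_i ⊕ C'_i.
P'[1]: 0x9 ⊕ 0x7 ⊕ 0xA = 0x4.
P'[2]: 0x4 ⊕ 0x1 ⊕ 0xE = 0xB.
P'[3]: 0x7 ⊕ 0xA ⊕ 0x6 = 0xB.
P'[4]: 0x9 ⊕ 0xD ⊕ 0x6 = 0x2.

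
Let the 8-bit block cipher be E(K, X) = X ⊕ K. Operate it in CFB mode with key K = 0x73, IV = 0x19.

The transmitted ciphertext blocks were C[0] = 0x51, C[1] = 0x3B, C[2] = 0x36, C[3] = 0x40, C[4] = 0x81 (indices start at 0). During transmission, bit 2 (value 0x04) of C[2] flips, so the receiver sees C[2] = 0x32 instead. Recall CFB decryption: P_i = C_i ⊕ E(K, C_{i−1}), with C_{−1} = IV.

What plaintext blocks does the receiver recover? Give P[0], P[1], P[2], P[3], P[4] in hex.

Only C[2] changed, to 0x32. In CFB, a change in C_i flips the same bit in P_i and garbles P_{i+1}. Decrypting the received ciphertext:
P[0]: E(K, 0x19) = 0x6A; 0x51 ⊕ 0x6A = 0x3B.
P[1]: E(K, 0x51) = 0x22; 0x3B ⊕ 0x22 = 0x19.
P[2]: E(K, 0x3B) = 0x48; 0x32 ⊕ 0x48 = 0x7A.
P[3]: E(K, 0x32) = 0x41; 0x40 ⊕ 0x41 = 0x01.
P[4]: E(K, 0x40) = 0x33; 0x81 ⊕ 0x33 = 0xB2.
Blocks that differ from the original plaintext: P[2], P[3].

P[0] = 0x3B, P[1] = 0x19, P[2] = 0x7A, P[3] = 0x01, P[4] = 0xB2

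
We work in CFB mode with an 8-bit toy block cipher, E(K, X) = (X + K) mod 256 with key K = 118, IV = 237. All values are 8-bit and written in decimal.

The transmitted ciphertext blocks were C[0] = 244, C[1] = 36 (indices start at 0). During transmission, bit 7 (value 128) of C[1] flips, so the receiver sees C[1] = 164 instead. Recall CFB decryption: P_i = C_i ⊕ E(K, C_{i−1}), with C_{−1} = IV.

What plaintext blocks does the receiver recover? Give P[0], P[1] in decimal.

P[0] = 151, P[1] = 206

Only C[1] changed, to 164. In CFB, a change in C_i flips the same bit in P_i and garbles P_{i+1}. Decrypting the received ciphertext:
P[0]: E(K, 237) = 99; 244 ⊕ 99 = 151.
P[1]: E(K, 244) = 106; 164 ⊕ 106 = 206.
Blocks that differ from the original plaintext: P[1].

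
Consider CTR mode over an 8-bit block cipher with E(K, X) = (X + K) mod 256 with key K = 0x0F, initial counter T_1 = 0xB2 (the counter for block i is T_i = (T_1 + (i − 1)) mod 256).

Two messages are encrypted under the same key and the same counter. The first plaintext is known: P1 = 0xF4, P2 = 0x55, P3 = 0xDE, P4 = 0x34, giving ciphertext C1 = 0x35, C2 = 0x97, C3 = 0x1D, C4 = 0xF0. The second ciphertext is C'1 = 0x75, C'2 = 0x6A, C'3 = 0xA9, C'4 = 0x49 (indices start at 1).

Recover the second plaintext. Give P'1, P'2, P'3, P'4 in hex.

In CTR with a reused counter, both messages share the same keystream S_i, so C_i ⊕ C'_i = P_i ⊕ P'_i and thus P'_i = P_i ⊕ C_i ⊕ C'_i.
P'1: 0xF4 ⊕ 0x35 ⊕ 0x75 = 0xB4.
P'2: 0x55 ⊕ 0x97 ⊕ 0x6A = 0xA8.
P'3: 0xDE ⊕ 0x1D ⊕ 0xA9 = 0x6A.
P'4: 0x34 ⊕ 0xF0 ⊕ 0x49 = 0x8D.

P'1 = 0xB4, P'2 = 0xA8, P'3 = 0x6A, P'4 = 0x8D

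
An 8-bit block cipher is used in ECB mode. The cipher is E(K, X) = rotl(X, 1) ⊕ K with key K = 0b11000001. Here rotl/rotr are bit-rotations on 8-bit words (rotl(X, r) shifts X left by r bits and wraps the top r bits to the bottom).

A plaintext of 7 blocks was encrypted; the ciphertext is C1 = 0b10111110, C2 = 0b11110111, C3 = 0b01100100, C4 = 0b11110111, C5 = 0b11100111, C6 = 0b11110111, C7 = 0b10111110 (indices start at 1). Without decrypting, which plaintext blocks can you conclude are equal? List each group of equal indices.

P1 = P7; P2 = P4 = P6

ECB encrypts each block independently with the same key, so equal ciphertext blocks imply equal plaintext blocks.
C1 = C7 = 0b10111110, so P1 = P7.
C2 = C4 = C6 = 0b11110111, so P2 = P4 = P6.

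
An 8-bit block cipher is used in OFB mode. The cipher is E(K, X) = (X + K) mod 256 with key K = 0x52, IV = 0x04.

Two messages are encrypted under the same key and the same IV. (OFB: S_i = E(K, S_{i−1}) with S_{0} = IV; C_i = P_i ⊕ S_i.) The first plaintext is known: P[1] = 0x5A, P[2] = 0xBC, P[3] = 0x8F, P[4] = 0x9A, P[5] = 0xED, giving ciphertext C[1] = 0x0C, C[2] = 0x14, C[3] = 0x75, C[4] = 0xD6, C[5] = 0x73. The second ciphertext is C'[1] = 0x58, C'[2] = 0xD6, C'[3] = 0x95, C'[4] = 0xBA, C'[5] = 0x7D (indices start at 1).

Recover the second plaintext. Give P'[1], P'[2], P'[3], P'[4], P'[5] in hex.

P'[1] = 0x0E, P'[2] = 0x7E, P'[3] = 0x6F, P'[4] = 0xF6, P'[5] = 0xE3

In OFB with a reused IV, both messages share the same keystream S_i, so C_i ⊕ C'_i = P_i ⊕ P'_i and thus P'_i = P_i ⊕ C_i ⊕ C'_i.
P'[1]: 0x5A ⊕ 0x0C ⊕ 0x58 = 0x0E.
P'[2]: 0xBC ⊕ 0x14 ⊕ 0xD6 = 0x7E.
P'[3]: 0x8F ⊕ 0x75 ⊕ 0x95 = 0x6F.
P'[4]: 0x9A ⊕ 0xD6 ⊕ 0xBA = 0xF6.
P'[5]: 0xED ⊕ 0x73 ⊕ 0x7D = 0xE3.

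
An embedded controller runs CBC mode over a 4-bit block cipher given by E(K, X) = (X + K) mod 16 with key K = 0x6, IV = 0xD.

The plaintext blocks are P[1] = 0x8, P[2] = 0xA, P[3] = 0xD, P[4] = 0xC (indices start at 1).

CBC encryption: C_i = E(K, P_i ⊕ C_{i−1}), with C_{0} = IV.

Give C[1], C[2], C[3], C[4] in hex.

C[1]: P[1] ⊕ 0xD = 0x5; E(K, 0x5) = 0xB.
C[2]: P[2] ⊕ 0xB = 0x1; E(K, 0x1) = 0x7.
C[3]: P[3] ⊕ 0x7 = 0xA; E(K, 0xA) = 0x0.
C[4]: P[4] ⊕ 0x0 = 0xC; E(K, 0xC) = 0x2.

C[1] = 0xB, C[2] = 0x7, C[3] = 0x0, C[4] = 0x2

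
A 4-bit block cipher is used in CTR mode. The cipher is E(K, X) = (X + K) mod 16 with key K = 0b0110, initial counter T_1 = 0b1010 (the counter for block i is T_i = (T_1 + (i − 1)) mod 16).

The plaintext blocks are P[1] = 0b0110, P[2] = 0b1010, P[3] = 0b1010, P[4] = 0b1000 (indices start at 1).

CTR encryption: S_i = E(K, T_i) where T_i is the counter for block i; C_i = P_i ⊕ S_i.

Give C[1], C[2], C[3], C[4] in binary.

C[1] = 0b0110, C[2] = 0b1011, C[3] = 0b1000, C[4] = 0b1011

C[1]: T = 0b1010, S = E(K, T) = 0b0000; 0b0110 ⊕ 0b0000 = 0b0110.
C[2]: T = 0b1011, S = E(K, T) = 0b0001; 0b1010 ⊕ 0b0001 = 0b1011.
C[3]: T = 0b1100, S = E(K, T) = 0b0010; 0b1010 ⊕ 0b0010 = 0b1000.
C[4]: T = 0b1101, S = E(K, T) = 0b0011; 0b1000 ⊕ 0b0011 = 0b1011.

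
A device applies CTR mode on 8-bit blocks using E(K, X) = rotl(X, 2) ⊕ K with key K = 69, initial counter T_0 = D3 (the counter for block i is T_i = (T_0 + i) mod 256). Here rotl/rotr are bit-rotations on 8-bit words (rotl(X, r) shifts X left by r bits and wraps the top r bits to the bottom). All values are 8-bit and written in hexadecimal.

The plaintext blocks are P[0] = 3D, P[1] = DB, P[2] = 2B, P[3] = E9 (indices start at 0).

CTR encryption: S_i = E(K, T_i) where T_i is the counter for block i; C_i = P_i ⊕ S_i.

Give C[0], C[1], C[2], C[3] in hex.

C[0] = 1B, C[1] = E1, C[2] = 15, C[3] = DB

C[0]: T = D3, S = E(K, T) = 26; 3D ⊕ 26 = 1B.
C[1]: T = D4, S = E(K, T) = 3A; DB ⊕ 3A = E1.
C[2]: T = D5, S = E(K, T) = 3E; 2B ⊕ 3E = 15.
C[3]: T = D6, S = E(K, T) = 32; E9 ⊕ 32 = DB.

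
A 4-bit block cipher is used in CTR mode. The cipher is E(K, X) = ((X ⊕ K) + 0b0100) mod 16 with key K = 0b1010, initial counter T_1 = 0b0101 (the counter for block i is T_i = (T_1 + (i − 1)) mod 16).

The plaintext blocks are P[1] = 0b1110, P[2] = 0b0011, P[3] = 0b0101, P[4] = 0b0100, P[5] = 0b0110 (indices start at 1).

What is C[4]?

CTR encryption: S_i = E(K, T_i) where T_i is the counter for block i; C_i = P_i ⊕ S_i.
C[1]: T = 0b0101, S = E(K, T) = 0b0011; 0b1110 ⊕ 0b0011 = 0b1101.
C[2]: T = 0b0110, S = E(K, T) = 0b0000; 0b0011 ⊕ 0b0000 = 0b0011.
C[3]: T = 0b0111, S = E(K, T) = 0b0001; 0b0101 ⊕ 0b0001 = 0b0100.
C[4]: T = 0b1000, S = E(K, T) = 0b0110; 0b0100 ⊕ 0b0110 = 0b0010.

C[4] = 0b0010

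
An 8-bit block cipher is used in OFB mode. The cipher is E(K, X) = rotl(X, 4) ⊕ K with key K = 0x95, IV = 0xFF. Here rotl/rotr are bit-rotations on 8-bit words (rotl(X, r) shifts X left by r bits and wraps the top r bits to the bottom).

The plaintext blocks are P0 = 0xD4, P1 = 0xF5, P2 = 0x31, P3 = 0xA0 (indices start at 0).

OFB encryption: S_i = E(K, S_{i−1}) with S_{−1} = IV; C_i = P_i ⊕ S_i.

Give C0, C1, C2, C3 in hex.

C0 = 0xBE, C1 = 0xC6, C2 = 0x97, C3 = 0x5F

C0: S = E(K, 0xFF) = 0x6A; 0xD4 ⊕ 0x6A = 0xBE.
C1: S = E(K, 0x6A) = 0x33; 0xF5 ⊕ 0x33 = 0xC6.
C2: S = E(K, 0x33) = 0xA6; 0x31 ⊕ 0xA6 = 0x97.
C3: S = E(K, 0xA6) = 0xFF; 0xA0 ⊕ 0xFF = 0x5F.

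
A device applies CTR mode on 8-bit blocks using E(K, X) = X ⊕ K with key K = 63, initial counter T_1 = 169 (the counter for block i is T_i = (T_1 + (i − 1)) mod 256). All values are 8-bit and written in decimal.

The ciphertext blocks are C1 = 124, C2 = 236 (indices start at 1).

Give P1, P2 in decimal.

P1 = 234, P2 = 121

CTR decryption: S_i = E(K, T_i) where T_i is the counter for block i; P_i = C_i ⊕ S_i.
P1: T = 169, S = E(K, T) = 150; 124 ⊕ 150 = 234.
P2: T = 170, S = E(K, T) = 149; 236 ⊕ 149 = 121.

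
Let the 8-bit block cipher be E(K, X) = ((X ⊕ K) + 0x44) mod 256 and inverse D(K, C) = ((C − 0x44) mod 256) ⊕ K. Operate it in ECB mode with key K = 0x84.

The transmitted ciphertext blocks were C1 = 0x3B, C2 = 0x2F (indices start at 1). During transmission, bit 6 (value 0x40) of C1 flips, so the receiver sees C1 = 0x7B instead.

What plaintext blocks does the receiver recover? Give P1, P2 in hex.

ECB decryption: P_i = D(K, C_i).
Only C1 changed, to 0x7B. In ECB, a change in C_i affects only P_i. Decrypting the received ciphertext:
P1: D(K, 0x7B) = 0xB3.
P2: D(K, 0x2F) = 0x6F.
Blocks that differ from the original plaintext: P1.

P1 = 0xB3, P2 = 0x6F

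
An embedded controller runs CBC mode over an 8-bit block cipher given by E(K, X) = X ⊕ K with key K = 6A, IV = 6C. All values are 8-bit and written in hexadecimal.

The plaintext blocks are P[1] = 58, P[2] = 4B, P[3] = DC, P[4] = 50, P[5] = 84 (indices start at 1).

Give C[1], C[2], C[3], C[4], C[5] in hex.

CBC encryption: C_i = E(K, P_i ⊕ C_{i−1}), with C_{0} = IV.
C[1]: P[1] ⊕ 6C = 34; E(K, 34) = 5E.
C[2]: P[2] ⊕ 5E = 15; E(K, 15) = 7F.
C[3]: P[3] ⊕ 7F = A3; E(K, A3) = C9.
C[4]: P[4] ⊕ C9 = 99; E(K, 99) = F3.
C[5]: P[5] ⊕ F3 = 77; E(K, 77) = 1D.

C[1] = 5E, C[2] = 7F, C[3] = C9, C[4] = F3, C[5] = 1D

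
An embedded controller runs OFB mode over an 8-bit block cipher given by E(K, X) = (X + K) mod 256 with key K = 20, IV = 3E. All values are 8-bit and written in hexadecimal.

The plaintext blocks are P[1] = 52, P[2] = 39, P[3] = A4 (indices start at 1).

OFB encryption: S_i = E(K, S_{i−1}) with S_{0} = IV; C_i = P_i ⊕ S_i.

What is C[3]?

C[3] = 3A

C[1]: S = E(K, 3E) = 5E; 52 ⊕ 5E = 0C.
C[2]: S = E(K, 5E) = 7E; 39 ⊕ 7E = 47.
C[3]: S = E(K, 7E) = 9E; A4 ⊕ 9E = 3A.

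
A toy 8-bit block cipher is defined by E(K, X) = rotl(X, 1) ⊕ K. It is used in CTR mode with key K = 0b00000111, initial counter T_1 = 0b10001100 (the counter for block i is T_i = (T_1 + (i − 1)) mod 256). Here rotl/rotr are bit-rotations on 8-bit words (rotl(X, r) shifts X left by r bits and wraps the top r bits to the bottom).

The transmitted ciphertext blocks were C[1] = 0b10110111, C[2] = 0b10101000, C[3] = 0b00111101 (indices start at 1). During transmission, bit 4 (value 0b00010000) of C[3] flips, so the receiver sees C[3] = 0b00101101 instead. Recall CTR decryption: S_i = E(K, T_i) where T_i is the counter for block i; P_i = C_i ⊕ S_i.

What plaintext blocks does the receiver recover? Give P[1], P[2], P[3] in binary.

Only C[3] changed, to 0b00101101. In CTR, a change in C_i flips the same bit in P_i only; the keystream is unaffected. Decrypting the received ciphertext:
P[1]: T = 0b10001100, S = E(K, T) = 0b00011110; 0b10110111 ⊕ 0b00011110 = 0b10101001.
P[2]: T = 0b10001101, S = E(K, T) = 0b00011100; 0b10101000 ⊕ 0b00011100 = 0b10110100.
P[3]: T = 0b10001110, S = E(K, T) = 0b00011010; 0b00101101 ⊕ 0b00011010 = 0b00110111.
Blocks that differ from the original plaintext: P[3].

P[1] = 0b10101001, P[2] = 0b10110100, P[3] = 0b00110111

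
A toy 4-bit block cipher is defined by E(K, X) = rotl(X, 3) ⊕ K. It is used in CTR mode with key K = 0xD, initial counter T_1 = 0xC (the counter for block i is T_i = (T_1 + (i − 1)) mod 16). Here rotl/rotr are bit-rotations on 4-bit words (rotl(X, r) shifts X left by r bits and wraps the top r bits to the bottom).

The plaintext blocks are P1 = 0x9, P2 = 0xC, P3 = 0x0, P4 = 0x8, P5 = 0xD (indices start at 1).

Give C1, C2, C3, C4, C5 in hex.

CTR encryption: S_i = E(K, T_i) where T_i is the counter for block i; C_i = P_i ⊕ S_i.
C1: T = 0xC, S = E(K, T) = 0xB; 0x9 ⊕ 0xB = 0x2.
C2: T = 0xD, S = E(K, T) = 0x3; 0xC ⊕ 0x3 = 0xF.
C3: T = 0xE, S = E(K, T) = 0xA; 0x0 ⊕ 0xA = 0xA.
C4: T = 0xF, S = E(K, T) = 0x2; 0x8 ⊕ 0x2 = 0xA.
C5: T = 0x0, S = E(K, T) = 0xD; 0xD ⊕ 0xD = 0x0.

C1 = 0x2, C2 = 0xF, C3 = 0xA, C4 = 0xA, C5 = 0x0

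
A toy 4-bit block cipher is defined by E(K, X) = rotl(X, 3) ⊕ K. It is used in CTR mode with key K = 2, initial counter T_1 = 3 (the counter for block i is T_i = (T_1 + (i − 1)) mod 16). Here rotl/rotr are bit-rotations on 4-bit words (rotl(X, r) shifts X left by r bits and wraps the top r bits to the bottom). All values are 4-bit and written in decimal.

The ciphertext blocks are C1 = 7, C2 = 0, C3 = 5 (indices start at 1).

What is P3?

P3 = 13

CTR decryption: S_i = E(K, T_i) where T_i is the counter for block i; P_i = C_i ⊕ S_i.
P3: T = 5, S = E(K, T) = 8; 5 ⊕ 8 = 13.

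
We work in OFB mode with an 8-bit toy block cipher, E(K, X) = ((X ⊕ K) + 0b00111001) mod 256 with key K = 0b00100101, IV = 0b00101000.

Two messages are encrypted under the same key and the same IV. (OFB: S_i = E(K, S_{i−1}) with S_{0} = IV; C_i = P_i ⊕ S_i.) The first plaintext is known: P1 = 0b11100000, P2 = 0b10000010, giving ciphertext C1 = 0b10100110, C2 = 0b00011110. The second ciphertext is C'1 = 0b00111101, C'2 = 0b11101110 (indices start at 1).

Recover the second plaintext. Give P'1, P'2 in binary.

In OFB with a reused IV, both messages share the same keystream S_i, so C_i ⊕ C'_i = P_i ⊕ P'_i and thus P'_i = P_i ⊕ C_i ⊕ C'_i.
P'1: 0b11100000 ⊕ 0b10100110 ⊕ 0b00111101 = 0b01111011.
P'2: 0b10000010 ⊕ 0b00011110 ⊕ 0b11101110 = 0b01110010.

P'1 = 0b01111011, P'2 = 0b01110010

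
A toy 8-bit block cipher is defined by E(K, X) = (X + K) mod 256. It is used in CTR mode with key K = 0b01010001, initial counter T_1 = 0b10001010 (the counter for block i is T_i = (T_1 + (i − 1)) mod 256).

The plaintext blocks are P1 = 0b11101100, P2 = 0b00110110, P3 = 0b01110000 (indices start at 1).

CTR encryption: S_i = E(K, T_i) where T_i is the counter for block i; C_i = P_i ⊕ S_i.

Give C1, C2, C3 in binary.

C1: T = 0b10001010, S = E(K, T) = 0b11011011; 0b11101100 ⊕ 0b11011011 = 0b00110111.
C2: T = 0b10001011, S = E(K, T) = 0b11011100; 0b00110110 ⊕ 0b11011100 = 0b11101010.
C3: T = 0b10001100, S = E(K, T) = 0b11011101; 0b01110000 ⊕ 0b11011101 = 0b10101101.

C1 = 0b00110111, C2 = 0b11101010, C3 = 0b10101101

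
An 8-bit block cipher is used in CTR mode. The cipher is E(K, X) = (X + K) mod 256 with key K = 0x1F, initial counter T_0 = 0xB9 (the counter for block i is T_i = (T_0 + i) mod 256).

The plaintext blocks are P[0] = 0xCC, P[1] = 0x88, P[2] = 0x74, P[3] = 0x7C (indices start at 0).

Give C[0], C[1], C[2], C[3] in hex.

CTR encryption: S_i = E(K, T_i) where T_i is the counter for block i; C_i = P_i ⊕ S_i.
C[0]: T = 0xB9, S = E(K, T) = 0xD8; 0xCC ⊕ 0xD8 = 0x14.
C[1]: T = 0xBA, S = E(K, T) = 0xD9; 0x88 ⊕ 0xD9 = 0x51.
C[2]: T = 0xBB, S = E(K, T) = 0xDA; 0x74 ⊕ 0xDA = 0xAE.
C[3]: T = 0xBC, S = E(K, T) = 0xDB; 0x7C ⊕ 0xDB = 0xA7.

C[0] = 0x14, C[1] = 0x51, C[2] = 0xAE, C[3] = 0xA7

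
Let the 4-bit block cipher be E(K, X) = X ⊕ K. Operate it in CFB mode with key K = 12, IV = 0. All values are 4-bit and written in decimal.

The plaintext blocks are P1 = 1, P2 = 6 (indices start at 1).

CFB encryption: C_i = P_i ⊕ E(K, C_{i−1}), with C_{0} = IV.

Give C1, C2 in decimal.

C1 = 13, C2 = 7

C1: E(K, 0) = 12; 1 ⊕ 12 = 13.
C2: E(K, 13) = 1; 6 ⊕ 1 = 7.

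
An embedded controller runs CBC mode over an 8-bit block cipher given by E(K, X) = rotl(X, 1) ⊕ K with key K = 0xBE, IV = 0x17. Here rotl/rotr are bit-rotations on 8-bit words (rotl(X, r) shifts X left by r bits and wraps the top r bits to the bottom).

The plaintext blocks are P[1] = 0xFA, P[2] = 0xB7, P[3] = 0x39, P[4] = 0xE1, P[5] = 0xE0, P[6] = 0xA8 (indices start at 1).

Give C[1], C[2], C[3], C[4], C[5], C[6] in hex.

CBC encryption: C_i = E(K, P_i ⊕ C_{i−1}), with C_{0} = IV.
C[1]: P[1] ⊕ 0x17 = 0xED; E(K, 0xED) = 0x65.
C[2]: P[2] ⊕ 0x65 = 0xD2; E(K, 0xD2) = 0x1B.
C[3]: P[3] ⊕ 0x1B = 0x22; E(K, 0x22) = 0xFA.
C[4]: P[4] ⊕ 0xFA = 0x1B; E(K, 0x1B) = 0x88.
C[5]: P[5] ⊕ 0x88 = 0x68; E(K, 0x68) = 0x6E.
C[6]: P[6] ⊕ 0x6E = 0xC6; E(K, 0xC6) = 0x33.

C[1] = 0x65, C[2] = 0x1B, C[3] = 0xFA, C[4] = 0x88, C[5] = 0x6E, C[6] = 0x33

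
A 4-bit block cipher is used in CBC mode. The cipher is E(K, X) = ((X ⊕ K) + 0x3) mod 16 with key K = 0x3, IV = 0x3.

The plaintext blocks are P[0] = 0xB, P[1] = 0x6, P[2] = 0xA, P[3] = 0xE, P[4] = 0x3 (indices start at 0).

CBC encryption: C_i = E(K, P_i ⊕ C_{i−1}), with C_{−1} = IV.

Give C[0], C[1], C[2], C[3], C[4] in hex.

C[0]: P[0] ⊕ 0x3 = 0x8; E(K, 0x8) = 0xE.
C[1]: P[1] ⊕ 0xE = 0x8; E(K, 0x8) = 0xE.
C[2]: P[2] ⊕ 0xE = 0x4; E(K, 0x4) = 0xA.
C[3]: P[3] ⊕ 0xA = 0x4; E(K, 0x4) = 0xA.
C[4]: P[4] ⊕ 0xA = 0x9; E(K, 0x9) = 0xD.

C[0] = 0xE, C[1] = 0xE, C[2] = 0xA, C[3] = 0xA, C[4] = 0xD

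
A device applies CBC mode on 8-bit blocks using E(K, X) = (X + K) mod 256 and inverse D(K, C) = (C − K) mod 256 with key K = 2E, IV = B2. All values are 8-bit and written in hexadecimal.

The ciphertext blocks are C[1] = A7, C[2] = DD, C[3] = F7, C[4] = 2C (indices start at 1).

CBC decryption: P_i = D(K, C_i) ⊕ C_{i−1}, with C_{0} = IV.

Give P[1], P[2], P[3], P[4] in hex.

P[1] = CB, P[2] = 08, P[3] = 14, P[4] = 09

P[1]: D(K, A7) = 79; 79 ⊕ B2 = CB.
P[2]: D(K, DD) = AF; AF ⊕ A7 = 08.
P[3]: D(K, F7) = C9; C9 ⊕ DD = 14.
P[4]: D(K, 2C) = FE; FE ⊕ F7 = 09.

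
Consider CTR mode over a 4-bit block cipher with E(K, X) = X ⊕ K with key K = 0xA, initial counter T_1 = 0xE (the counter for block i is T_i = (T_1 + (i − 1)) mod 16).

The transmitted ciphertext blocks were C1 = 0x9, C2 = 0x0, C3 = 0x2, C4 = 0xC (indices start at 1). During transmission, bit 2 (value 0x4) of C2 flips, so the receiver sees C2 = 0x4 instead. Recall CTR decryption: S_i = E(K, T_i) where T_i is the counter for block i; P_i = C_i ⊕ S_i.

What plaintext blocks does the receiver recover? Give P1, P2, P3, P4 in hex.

P1 = 0xD, P2 = 0x1, P3 = 0x8, P4 = 0x7

Only C2 changed, to 0x4. In CTR, a change in C_i flips the same bit in P_i only; the keystream is unaffected. Decrypting the received ciphertext:
P1: T = 0xE, S = E(K, T) = 0x4; 0x9 ⊕ 0x4 = 0xD.
P2: T = 0xF, S = E(K, T) = 0x5; 0x4 ⊕ 0x5 = 0x1.
P3: T = 0x0, S = E(K, T) = 0xA; 0x2 ⊕ 0xA = 0x8.
P4: T = 0x1, S = E(K, T) = 0xB; 0xC ⊕ 0xB = 0x7.
Blocks that differ from the original plaintext: P2.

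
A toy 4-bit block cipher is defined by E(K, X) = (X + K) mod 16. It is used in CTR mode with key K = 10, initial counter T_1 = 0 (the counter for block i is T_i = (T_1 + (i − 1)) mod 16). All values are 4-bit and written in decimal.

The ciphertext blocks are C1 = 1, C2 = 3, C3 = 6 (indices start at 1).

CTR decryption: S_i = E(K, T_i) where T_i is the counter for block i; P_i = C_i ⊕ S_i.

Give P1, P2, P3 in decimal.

P1: T = 0, S = E(K, T) = 10; 1 ⊕ 10 = 11.
P2: T = 1, S = E(K, T) = 11; 3 ⊕ 11 = 8.
P3: T = 2, S = E(K, T) = 12; 6 ⊕ 12 = 10.

P1 = 11, P2 = 8, P3 = 10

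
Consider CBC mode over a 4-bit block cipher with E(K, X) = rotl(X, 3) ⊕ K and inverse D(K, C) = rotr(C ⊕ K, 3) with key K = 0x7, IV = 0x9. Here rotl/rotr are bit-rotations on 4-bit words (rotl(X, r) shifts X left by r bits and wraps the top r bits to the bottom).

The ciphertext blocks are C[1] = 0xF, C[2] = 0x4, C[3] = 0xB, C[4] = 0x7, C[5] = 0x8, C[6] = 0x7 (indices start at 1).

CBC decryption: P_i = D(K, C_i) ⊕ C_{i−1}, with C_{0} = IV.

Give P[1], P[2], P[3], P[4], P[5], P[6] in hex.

P[1]: D(K, 0xF) = 0x1; 0x1 ⊕ 0x9 = 0x8.
P[2]: D(K, 0x4) = 0x6; 0x6 ⊕ 0xF = 0x9.
P[3]: D(K, 0xB) = 0x9; 0x9 ⊕ 0x4 = 0xD.
P[4]: D(K, 0x7) = 0x0; 0x0 ⊕ 0xB = 0xB.
P[5]: D(K, 0x8) = 0xF; 0xF ⊕ 0x7 = 0x8.
P[6]: D(K, 0x7) = 0x0; 0x0 ⊕ 0x8 = 0x8.

P[1] = 0x8, P[2] = 0x9, P[3] = 0xD, P[4] = 0xB, P[5] = 0x8, P[6] = 0x8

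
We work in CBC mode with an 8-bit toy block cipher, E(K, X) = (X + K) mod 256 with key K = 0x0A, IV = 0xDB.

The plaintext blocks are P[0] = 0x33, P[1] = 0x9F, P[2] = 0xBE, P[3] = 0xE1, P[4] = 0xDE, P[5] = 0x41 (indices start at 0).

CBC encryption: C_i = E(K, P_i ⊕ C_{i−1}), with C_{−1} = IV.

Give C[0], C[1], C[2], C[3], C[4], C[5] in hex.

C[0]: P[0] ⊕ 0xDB = 0xE8; E(K, 0xE8) = 0xF2.
C[1]: P[1] ⊕ 0xF2 = 0x6D; E(K, 0x6D) = 0x77.
C[2]: P[2] ⊕ 0x77 = 0xC9; E(K, 0xC9) = 0xD3.
C[3]: P[3] ⊕ 0xD3 = 0x32; E(K, 0x32) = 0x3C.
C[4]: P[4] ⊕ 0x3C = 0xE2; E(K, 0xE2) = 0xEC.
C[5]: P[5] ⊕ 0xEC = 0xAD; E(K, 0xAD) = 0xB7.

C[0] = 0xF2, C[1] = 0x77, C[2] = 0xD3, C[3] = 0x3C, C[4] = 0xEC, C[5] = 0xB7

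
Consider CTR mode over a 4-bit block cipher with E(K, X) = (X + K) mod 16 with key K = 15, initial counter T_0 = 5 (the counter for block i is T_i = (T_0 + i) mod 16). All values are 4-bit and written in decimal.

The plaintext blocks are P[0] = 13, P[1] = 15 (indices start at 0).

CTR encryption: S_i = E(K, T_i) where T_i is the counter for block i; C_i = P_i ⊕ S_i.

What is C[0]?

C[0] = 9

C[0]: T = 5, S = E(K, T) = 4; 13 ⊕ 4 = 9.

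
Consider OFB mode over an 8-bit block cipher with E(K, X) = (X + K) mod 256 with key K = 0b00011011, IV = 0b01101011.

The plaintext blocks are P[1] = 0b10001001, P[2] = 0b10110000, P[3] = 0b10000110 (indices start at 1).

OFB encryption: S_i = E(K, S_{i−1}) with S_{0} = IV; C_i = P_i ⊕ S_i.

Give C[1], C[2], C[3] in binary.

C[1] = 0b00001111, C[2] = 0b00010001, C[3] = 0b00111010

C[1]: S = E(K, 0b01101011) = 0b10000110; 0b10001001 ⊕ 0b10000110 = 0b00001111.
C[2]: S = E(K, 0b10000110) = 0b10100001; 0b10110000 ⊕ 0b10100001 = 0b00010001.
C[3]: S = E(K, 0b10100001) = 0b10111100; 0b10000110 ⊕ 0b10111100 = 0b00111010.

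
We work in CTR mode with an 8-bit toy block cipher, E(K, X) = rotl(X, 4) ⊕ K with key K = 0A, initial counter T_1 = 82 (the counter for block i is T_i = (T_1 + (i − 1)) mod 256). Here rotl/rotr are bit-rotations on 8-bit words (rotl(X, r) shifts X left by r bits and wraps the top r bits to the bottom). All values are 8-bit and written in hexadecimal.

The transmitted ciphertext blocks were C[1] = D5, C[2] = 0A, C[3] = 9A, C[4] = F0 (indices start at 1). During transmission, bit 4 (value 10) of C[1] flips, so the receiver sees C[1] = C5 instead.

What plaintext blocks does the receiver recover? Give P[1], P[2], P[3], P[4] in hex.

P[1] = E7, P[2] = 38, P[3] = D8, P[4] = A2

CTR decryption: S_i = E(K, T_i) where T_i is the counter for block i; P_i = C_i ⊕ S_i.
Only C[1] changed, to C5. In CTR, a change in C_i flips the same bit in P_i only; the keystream is unaffected. Decrypting the received ciphertext:
P[1]: T = 82, S = E(K, T) = 22; C5 ⊕ 22 = E7.
P[2]: T = 83, S = E(K, T) = 32; 0A ⊕ 32 = 38.
P[3]: T = 84, S = E(K, T) = 42; 9A ⊕ 42 = D8.
P[4]: T = 85, S = E(K, T) = 52; F0 ⊕ 52 = A2.
Blocks that differ from the original plaintext: P[1].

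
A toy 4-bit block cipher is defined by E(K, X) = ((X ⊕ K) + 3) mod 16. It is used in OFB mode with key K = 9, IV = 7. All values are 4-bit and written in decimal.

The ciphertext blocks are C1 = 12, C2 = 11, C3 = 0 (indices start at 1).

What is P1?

P1 = 13

OFB decryption: S_i = E(K, S_{i−1}) with S_{0} = IV; P_i = C_i ⊕ S_i.
P1: S = E(K, 7) = 1; 12 ⊕ 1 = 13.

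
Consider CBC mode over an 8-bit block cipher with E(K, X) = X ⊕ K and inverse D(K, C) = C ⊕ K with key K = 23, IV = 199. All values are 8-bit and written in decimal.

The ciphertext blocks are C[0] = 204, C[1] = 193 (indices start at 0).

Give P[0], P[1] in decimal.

CBC decryption: P_i = D(K, C_i) ⊕ C_{i−1}, with C_{−1} = IV.
P[0]: D(K, 204) = 219; 219 ⊕ 199 = 28.
P[1]: D(K, 193) = 214; 214 ⊕ 204 = 26.

P[0] = 28, P[1] = 26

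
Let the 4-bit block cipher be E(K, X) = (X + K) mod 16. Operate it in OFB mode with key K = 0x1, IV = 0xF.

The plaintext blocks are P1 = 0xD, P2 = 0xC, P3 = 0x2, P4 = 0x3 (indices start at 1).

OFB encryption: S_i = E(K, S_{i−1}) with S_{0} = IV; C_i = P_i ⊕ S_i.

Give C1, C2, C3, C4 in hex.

C1: S = E(K, 0xF) = 0x0; 0xD ⊕ 0x0 = 0xD.
C2: S = E(K, 0x0) = 0x1; 0xC ⊕ 0x1 = 0xD.
C3: S = E(K, 0x1) = 0x2; 0x2 ⊕ 0x2 = 0x0.
C4: S = E(K, 0x2) = 0x3; 0x3 ⊕ 0x3 = 0x0.

C1 = 0xD, C2 = 0xD, C3 = 0x0, C4 = 0x0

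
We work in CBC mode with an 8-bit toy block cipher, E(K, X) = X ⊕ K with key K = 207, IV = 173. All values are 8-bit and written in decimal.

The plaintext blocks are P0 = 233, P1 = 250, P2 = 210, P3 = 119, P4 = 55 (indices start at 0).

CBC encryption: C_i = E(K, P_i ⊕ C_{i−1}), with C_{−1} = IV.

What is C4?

C4 = 227

C0: P0 ⊕ 173 = 68; E(K, 68) = 139.
C1: P1 ⊕ 139 = 113; E(K, 113) = 190.
C2: P2 ⊕ 190 = 108; E(K, 108) = 163.
C3: P3 ⊕ 163 = 212; E(K, 212) = 27.
C4: P4 ⊕ 27 = 44; E(K, 44) = 227.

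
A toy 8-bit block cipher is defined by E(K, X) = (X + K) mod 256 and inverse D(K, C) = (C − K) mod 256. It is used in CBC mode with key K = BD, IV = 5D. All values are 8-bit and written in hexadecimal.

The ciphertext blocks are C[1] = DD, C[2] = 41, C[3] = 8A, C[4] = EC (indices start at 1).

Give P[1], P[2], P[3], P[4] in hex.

P[1] = 7D, P[2] = 59, P[3] = 8C, P[4] = A5

CBC decryption: P_i = D(K, C_i) ⊕ C_{i−1}, with C_{0} = IV.
P[1]: D(K, DD) = 20; 20 ⊕ 5D = 7D.
P[2]: D(K, 41) = 84; 84 ⊕ DD = 59.
P[3]: D(K, 8A) = CD; CD ⊕ 41 = 8C.
P[4]: D(K, EC) = 2F; 2F ⊕ 8A = A5.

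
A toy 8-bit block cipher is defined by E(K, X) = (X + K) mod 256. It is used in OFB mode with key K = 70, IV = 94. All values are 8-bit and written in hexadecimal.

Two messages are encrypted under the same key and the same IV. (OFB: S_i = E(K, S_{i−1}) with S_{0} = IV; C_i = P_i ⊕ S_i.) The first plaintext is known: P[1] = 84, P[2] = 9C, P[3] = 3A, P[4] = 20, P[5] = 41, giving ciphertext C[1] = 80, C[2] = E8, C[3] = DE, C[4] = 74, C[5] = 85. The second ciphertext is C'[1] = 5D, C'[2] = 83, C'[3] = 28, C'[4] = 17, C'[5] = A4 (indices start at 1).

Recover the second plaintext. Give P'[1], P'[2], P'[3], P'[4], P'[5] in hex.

In OFB with a reused IV, both messages share the same keystream S_i, so C_i ⊕ C'_i = P_i ⊕ P'_i and thus P'_i = P_i ⊕ C_i ⊕ C'_i.
P'[1]: 84 ⊕ 80 ⊕ 5D = 59.
P'[2]: 9C ⊕ E8 ⊕ 83 = F7.
P'[3]: 3A ⊕ DE ⊕ 28 = CC.
P'[4]: 20 ⊕ 74 ⊕ 17 = 43.
P'[5]: 41 ⊕ 85 ⊕ A4 = 60.

P'[1] = 59, P'[2] = F7, P'[3] = CC, P'[4] = 43, P'[5] = 60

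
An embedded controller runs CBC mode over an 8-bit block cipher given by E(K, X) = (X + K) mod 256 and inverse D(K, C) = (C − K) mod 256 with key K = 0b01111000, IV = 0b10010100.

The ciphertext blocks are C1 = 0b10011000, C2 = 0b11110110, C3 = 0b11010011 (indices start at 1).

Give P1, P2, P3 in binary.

P1 = 0b10110100, P2 = 0b11100110, P3 = 0b10101101

CBC decryption: P_i = D(K, C_i) ⊕ C_{i−1}, with C_{0} = IV.
P1: D(K, 0b10011000) = 0b00100000; 0b00100000 ⊕ 0b10010100 = 0b10110100.
P2: D(K, 0b11110110) = 0b01111110; 0b01111110 ⊕ 0b10011000 = 0b11100110.
P3: D(K, 0b11010011) = 0b01011011; 0b01011011 ⊕ 0b11110110 = 0b10101101.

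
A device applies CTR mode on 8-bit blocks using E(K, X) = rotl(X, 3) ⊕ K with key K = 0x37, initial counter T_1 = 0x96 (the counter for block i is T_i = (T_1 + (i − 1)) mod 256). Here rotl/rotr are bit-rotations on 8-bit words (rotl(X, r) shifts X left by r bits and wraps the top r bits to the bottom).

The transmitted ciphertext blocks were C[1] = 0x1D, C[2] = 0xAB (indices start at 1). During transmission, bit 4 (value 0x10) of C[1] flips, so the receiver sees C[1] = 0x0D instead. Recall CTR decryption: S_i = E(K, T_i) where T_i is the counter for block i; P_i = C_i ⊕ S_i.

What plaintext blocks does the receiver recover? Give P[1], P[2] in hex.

P[1] = 0x8E, P[2] = 0x20

Only C[1] changed, to 0x0D. In CTR, a change in C_i flips the same bit in P_i only; the keystream is unaffected. Decrypting the received ciphertext:
P[1]: T = 0x96, S = E(K, T) = 0x83; 0x0D ⊕ 0x83 = 0x8E.
P[2]: T = 0x97, S = E(K, T) = 0x8B; 0xAB ⊕ 0x8B = 0x20.
Blocks that differ from the original plaintext: P[1].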